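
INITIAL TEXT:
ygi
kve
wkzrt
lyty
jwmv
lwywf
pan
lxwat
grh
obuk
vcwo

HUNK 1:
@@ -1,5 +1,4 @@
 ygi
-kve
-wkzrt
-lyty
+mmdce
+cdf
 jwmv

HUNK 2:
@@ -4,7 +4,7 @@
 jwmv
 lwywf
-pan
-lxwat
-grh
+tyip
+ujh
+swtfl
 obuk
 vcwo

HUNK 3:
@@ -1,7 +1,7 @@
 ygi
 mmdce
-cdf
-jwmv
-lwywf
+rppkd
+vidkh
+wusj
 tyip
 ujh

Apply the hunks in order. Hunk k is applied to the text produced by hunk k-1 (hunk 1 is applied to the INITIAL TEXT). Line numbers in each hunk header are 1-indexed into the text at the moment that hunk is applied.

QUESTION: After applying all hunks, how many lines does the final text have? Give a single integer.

Answer: 10

Derivation:
Hunk 1: at line 1 remove [kve,wkzrt,lyty] add [mmdce,cdf] -> 10 lines: ygi mmdce cdf jwmv lwywf pan lxwat grh obuk vcwo
Hunk 2: at line 4 remove [pan,lxwat,grh] add [tyip,ujh,swtfl] -> 10 lines: ygi mmdce cdf jwmv lwywf tyip ujh swtfl obuk vcwo
Hunk 3: at line 1 remove [cdf,jwmv,lwywf] add [rppkd,vidkh,wusj] -> 10 lines: ygi mmdce rppkd vidkh wusj tyip ujh swtfl obuk vcwo
Final line count: 10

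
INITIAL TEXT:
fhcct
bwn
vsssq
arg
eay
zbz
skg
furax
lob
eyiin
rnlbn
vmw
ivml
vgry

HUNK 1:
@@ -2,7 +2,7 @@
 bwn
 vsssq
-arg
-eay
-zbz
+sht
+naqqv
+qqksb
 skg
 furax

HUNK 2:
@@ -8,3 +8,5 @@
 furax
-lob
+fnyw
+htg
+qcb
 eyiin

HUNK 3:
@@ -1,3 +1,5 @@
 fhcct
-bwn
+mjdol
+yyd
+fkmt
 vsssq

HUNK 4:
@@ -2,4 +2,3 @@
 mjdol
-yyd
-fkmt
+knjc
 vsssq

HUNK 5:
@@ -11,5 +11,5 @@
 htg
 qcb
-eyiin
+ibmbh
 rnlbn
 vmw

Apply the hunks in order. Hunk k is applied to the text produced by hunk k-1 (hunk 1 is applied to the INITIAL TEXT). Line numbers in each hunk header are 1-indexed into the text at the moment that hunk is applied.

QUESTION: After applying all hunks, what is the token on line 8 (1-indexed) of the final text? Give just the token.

Hunk 1: at line 2 remove [arg,eay,zbz] add [sht,naqqv,qqksb] -> 14 lines: fhcct bwn vsssq sht naqqv qqksb skg furax lob eyiin rnlbn vmw ivml vgry
Hunk 2: at line 8 remove [lob] add [fnyw,htg,qcb] -> 16 lines: fhcct bwn vsssq sht naqqv qqksb skg furax fnyw htg qcb eyiin rnlbn vmw ivml vgry
Hunk 3: at line 1 remove [bwn] add [mjdol,yyd,fkmt] -> 18 lines: fhcct mjdol yyd fkmt vsssq sht naqqv qqksb skg furax fnyw htg qcb eyiin rnlbn vmw ivml vgry
Hunk 4: at line 2 remove [yyd,fkmt] add [knjc] -> 17 lines: fhcct mjdol knjc vsssq sht naqqv qqksb skg furax fnyw htg qcb eyiin rnlbn vmw ivml vgry
Hunk 5: at line 11 remove [eyiin] add [ibmbh] -> 17 lines: fhcct mjdol knjc vsssq sht naqqv qqksb skg furax fnyw htg qcb ibmbh rnlbn vmw ivml vgry
Final line 8: skg

Answer: skg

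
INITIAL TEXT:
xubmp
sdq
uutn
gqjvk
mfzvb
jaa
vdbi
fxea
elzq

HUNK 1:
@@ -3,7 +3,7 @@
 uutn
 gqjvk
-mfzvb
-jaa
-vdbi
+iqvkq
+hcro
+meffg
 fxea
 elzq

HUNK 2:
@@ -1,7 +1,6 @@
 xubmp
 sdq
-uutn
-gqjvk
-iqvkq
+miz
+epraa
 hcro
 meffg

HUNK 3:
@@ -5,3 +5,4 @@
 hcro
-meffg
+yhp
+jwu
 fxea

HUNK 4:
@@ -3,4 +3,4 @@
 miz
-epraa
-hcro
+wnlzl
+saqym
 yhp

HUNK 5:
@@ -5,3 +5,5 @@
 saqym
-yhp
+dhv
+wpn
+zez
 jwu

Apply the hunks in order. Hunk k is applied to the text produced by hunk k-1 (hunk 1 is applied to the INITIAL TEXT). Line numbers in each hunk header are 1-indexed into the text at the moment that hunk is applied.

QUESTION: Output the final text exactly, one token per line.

Hunk 1: at line 3 remove [mfzvb,jaa,vdbi] add [iqvkq,hcro,meffg] -> 9 lines: xubmp sdq uutn gqjvk iqvkq hcro meffg fxea elzq
Hunk 2: at line 1 remove [uutn,gqjvk,iqvkq] add [miz,epraa] -> 8 lines: xubmp sdq miz epraa hcro meffg fxea elzq
Hunk 3: at line 5 remove [meffg] add [yhp,jwu] -> 9 lines: xubmp sdq miz epraa hcro yhp jwu fxea elzq
Hunk 4: at line 3 remove [epraa,hcro] add [wnlzl,saqym] -> 9 lines: xubmp sdq miz wnlzl saqym yhp jwu fxea elzq
Hunk 5: at line 5 remove [yhp] add [dhv,wpn,zez] -> 11 lines: xubmp sdq miz wnlzl saqym dhv wpn zez jwu fxea elzq

Answer: xubmp
sdq
miz
wnlzl
saqym
dhv
wpn
zez
jwu
fxea
elzq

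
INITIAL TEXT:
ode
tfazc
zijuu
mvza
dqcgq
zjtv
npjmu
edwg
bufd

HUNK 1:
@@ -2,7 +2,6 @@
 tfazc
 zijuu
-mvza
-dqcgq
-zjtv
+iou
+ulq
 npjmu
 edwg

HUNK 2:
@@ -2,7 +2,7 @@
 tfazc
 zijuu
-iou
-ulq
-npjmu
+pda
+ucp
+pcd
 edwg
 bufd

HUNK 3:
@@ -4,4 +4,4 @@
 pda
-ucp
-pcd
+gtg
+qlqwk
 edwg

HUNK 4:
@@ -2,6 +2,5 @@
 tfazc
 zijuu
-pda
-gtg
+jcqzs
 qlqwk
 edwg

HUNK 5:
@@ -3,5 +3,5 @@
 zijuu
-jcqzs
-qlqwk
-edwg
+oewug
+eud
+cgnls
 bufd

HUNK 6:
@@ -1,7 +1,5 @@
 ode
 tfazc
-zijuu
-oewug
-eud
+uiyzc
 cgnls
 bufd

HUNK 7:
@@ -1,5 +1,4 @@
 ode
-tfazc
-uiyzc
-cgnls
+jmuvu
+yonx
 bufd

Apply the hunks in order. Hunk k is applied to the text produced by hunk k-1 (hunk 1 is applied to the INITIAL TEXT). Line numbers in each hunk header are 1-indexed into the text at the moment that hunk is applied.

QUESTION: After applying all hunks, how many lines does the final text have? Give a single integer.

Answer: 4

Derivation:
Hunk 1: at line 2 remove [mvza,dqcgq,zjtv] add [iou,ulq] -> 8 lines: ode tfazc zijuu iou ulq npjmu edwg bufd
Hunk 2: at line 2 remove [iou,ulq,npjmu] add [pda,ucp,pcd] -> 8 lines: ode tfazc zijuu pda ucp pcd edwg bufd
Hunk 3: at line 4 remove [ucp,pcd] add [gtg,qlqwk] -> 8 lines: ode tfazc zijuu pda gtg qlqwk edwg bufd
Hunk 4: at line 2 remove [pda,gtg] add [jcqzs] -> 7 lines: ode tfazc zijuu jcqzs qlqwk edwg bufd
Hunk 5: at line 3 remove [jcqzs,qlqwk,edwg] add [oewug,eud,cgnls] -> 7 lines: ode tfazc zijuu oewug eud cgnls bufd
Hunk 6: at line 1 remove [zijuu,oewug,eud] add [uiyzc] -> 5 lines: ode tfazc uiyzc cgnls bufd
Hunk 7: at line 1 remove [tfazc,uiyzc,cgnls] add [jmuvu,yonx] -> 4 lines: ode jmuvu yonx bufd
Final line count: 4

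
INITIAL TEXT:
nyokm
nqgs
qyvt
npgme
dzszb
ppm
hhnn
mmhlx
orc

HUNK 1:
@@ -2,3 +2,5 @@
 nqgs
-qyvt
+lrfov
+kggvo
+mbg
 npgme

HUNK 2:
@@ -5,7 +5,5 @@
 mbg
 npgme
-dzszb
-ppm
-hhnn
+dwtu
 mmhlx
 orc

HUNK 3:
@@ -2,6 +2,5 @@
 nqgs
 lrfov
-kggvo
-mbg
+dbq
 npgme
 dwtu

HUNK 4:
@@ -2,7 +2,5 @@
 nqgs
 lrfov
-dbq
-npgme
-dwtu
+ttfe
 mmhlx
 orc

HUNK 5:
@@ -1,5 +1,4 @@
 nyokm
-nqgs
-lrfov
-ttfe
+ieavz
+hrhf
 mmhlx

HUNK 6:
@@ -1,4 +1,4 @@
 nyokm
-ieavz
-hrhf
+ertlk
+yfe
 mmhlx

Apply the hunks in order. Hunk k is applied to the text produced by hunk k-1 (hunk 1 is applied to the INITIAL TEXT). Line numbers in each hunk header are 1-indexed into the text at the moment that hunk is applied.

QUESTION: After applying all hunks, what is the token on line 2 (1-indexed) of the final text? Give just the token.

Answer: ertlk

Derivation:
Hunk 1: at line 2 remove [qyvt] add [lrfov,kggvo,mbg] -> 11 lines: nyokm nqgs lrfov kggvo mbg npgme dzszb ppm hhnn mmhlx orc
Hunk 2: at line 5 remove [dzszb,ppm,hhnn] add [dwtu] -> 9 lines: nyokm nqgs lrfov kggvo mbg npgme dwtu mmhlx orc
Hunk 3: at line 2 remove [kggvo,mbg] add [dbq] -> 8 lines: nyokm nqgs lrfov dbq npgme dwtu mmhlx orc
Hunk 4: at line 2 remove [dbq,npgme,dwtu] add [ttfe] -> 6 lines: nyokm nqgs lrfov ttfe mmhlx orc
Hunk 5: at line 1 remove [nqgs,lrfov,ttfe] add [ieavz,hrhf] -> 5 lines: nyokm ieavz hrhf mmhlx orc
Hunk 6: at line 1 remove [ieavz,hrhf] add [ertlk,yfe] -> 5 lines: nyokm ertlk yfe mmhlx orc
Final line 2: ertlk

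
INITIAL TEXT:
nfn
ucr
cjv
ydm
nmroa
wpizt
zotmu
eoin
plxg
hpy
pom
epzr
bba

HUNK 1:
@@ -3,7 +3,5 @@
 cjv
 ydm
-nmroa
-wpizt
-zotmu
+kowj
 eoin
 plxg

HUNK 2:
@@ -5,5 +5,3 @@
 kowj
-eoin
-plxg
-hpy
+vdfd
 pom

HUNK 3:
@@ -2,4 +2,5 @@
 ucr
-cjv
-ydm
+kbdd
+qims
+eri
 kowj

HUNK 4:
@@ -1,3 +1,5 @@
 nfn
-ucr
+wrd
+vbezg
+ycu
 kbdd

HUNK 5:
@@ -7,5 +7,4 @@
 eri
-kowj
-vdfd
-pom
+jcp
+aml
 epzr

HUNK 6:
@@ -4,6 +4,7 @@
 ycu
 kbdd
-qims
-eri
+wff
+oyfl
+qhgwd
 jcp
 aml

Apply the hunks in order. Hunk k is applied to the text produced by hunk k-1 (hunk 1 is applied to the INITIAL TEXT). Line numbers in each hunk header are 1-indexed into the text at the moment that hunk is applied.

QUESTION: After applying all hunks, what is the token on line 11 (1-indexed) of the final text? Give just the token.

Hunk 1: at line 3 remove [nmroa,wpizt,zotmu] add [kowj] -> 11 lines: nfn ucr cjv ydm kowj eoin plxg hpy pom epzr bba
Hunk 2: at line 5 remove [eoin,plxg,hpy] add [vdfd] -> 9 lines: nfn ucr cjv ydm kowj vdfd pom epzr bba
Hunk 3: at line 2 remove [cjv,ydm] add [kbdd,qims,eri] -> 10 lines: nfn ucr kbdd qims eri kowj vdfd pom epzr bba
Hunk 4: at line 1 remove [ucr] add [wrd,vbezg,ycu] -> 12 lines: nfn wrd vbezg ycu kbdd qims eri kowj vdfd pom epzr bba
Hunk 5: at line 7 remove [kowj,vdfd,pom] add [jcp,aml] -> 11 lines: nfn wrd vbezg ycu kbdd qims eri jcp aml epzr bba
Hunk 6: at line 4 remove [qims,eri] add [wff,oyfl,qhgwd] -> 12 lines: nfn wrd vbezg ycu kbdd wff oyfl qhgwd jcp aml epzr bba
Final line 11: epzr

Answer: epzr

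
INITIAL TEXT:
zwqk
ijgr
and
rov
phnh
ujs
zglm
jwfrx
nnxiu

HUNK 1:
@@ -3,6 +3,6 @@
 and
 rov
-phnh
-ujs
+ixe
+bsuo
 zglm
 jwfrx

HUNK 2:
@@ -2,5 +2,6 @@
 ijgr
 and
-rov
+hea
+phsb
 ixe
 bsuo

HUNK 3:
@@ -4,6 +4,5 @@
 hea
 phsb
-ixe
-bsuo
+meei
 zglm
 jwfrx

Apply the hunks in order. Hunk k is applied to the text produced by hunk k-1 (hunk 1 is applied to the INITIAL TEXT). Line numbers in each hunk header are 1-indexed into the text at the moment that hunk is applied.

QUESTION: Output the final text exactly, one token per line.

Answer: zwqk
ijgr
and
hea
phsb
meei
zglm
jwfrx
nnxiu

Derivation:
Hunk 1: at line 3 remove [phnh,ujs] add [ixe,bsuo] -> 9 lines: zwqk ijgr and rov ixe bsuo zglm jwfrx nnxiu
Hunk 2: at line 2 remove [rov] add [hea,phsb] -> 10 lines: zwqk ijgr and hea phsb ixe bsuo zglm jwfrx nnxiu
Hunk 3: at line 4 remove [ixe,bsuo] add [meei] -> 9 lines: zwqk ijgr and hea phsb meei zglm jwfrx nnxiu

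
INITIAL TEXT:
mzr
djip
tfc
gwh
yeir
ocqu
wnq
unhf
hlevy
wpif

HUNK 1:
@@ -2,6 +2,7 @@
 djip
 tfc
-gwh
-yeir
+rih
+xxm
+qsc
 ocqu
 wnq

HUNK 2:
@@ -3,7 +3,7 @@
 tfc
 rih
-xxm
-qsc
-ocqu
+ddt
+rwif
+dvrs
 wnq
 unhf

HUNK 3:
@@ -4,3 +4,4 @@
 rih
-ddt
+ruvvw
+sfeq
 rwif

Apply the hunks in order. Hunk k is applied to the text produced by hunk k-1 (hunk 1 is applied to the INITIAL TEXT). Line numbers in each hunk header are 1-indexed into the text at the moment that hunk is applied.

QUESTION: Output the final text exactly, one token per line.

Hunk 1: at line 2 remove [gwh,yeir] add [rih,xxm,qsc] -> 11 lines: mzr djip tfc rih xxm qsc ocqu wnq unhf hlevy wpif
Hunk 2: at line 3 remove [xxm,qsc,ocqu] add [ddt,rwif,dvrs] -> 11 lines: mzr djip tfc rih ddt rwif dvrs wnq unhf hlevy wpif
Hunk 3: at line 4 remove [ddt] add [ruvvw,sfeq] -> 12 lines: mzr djip tfc rih ruvvw sfeq rwif dvrs wnq unhf hlevy wpif

Answer: mzr
djip
tfc
rih
ruvvw
sfeq
rwif
dvrs
wnq
unhf
hlevy
wpif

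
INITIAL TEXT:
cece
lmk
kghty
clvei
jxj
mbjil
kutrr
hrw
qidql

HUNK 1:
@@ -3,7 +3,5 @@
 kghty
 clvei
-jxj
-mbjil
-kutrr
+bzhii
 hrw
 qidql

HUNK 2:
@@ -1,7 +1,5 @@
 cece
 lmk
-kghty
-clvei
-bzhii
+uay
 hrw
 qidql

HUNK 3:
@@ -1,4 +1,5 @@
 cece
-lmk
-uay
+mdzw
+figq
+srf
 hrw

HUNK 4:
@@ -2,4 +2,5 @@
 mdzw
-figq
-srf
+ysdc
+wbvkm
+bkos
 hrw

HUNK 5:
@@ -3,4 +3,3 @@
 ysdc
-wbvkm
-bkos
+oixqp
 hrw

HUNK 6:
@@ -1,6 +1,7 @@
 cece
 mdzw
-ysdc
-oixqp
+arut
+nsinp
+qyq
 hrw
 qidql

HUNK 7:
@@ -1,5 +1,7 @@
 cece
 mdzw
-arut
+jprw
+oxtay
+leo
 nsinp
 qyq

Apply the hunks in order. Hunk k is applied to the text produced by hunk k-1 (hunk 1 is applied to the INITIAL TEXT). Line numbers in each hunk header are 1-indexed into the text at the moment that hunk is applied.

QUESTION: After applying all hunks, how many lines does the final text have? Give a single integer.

Answer: 9

Derivation:
Hunk 1: at line 3 remove [jxj,mbjil,kutrr] add [bzhii] -> 7 lines: cece lmk kghty clvei bzhii hrw qidql
Hunk 2: at line 1 remove [kghty,clvei,bzhii] add [uay] -> 5 lines: cece lmk uay hrw qidql
Hunk 3: at line 1 remove [lmk,uay] add [mdzw,figq,srf] -> 6 lines: cece mdzw figq srf hrw qidql
Hunk 4: at line 2 remove [figq,srf] add [ysdc,wbvkm,bkos] -> 7 lines: cece mdzw ysdc wbvkm bkos hrw qidql
Hunk 5: at line 3 remove [wbvkm,bkos] add [oixqp] -> 6 lines: cece mdzw ysdc oixqp hrw qidql
Hunk 6: at line 1 remove [ysdc,oixqp] add [arut,nsinp,qyq] -> 7 lines: cece mdzw arut nsinp qyq hrw qidql
Hunk 7: at line 1 remove [arut] add [jprw,oxtay,leo] -> 9 lines: cece mdzw jprw oxtay leo nsinp qyq hrw qidql
Final line count: 9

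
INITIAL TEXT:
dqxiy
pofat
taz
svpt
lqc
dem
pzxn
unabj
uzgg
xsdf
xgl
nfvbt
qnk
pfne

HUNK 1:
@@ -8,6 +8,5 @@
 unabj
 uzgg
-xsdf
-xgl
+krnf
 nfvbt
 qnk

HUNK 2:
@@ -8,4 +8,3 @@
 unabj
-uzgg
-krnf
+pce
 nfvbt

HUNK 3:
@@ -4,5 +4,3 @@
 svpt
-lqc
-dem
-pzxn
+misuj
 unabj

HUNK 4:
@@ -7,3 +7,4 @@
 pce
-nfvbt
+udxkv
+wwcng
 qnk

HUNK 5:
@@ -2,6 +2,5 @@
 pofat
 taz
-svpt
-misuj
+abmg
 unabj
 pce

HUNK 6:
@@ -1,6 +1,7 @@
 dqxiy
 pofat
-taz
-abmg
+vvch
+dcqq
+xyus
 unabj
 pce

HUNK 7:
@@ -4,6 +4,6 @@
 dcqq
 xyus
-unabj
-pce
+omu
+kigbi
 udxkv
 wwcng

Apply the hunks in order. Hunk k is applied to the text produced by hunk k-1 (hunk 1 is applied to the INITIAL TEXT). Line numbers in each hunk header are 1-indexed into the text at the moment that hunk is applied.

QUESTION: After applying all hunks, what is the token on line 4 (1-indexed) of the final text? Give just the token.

Answer: dcqq

Derivation:
Hunk 1: at line 8 remove [xsdf,xgl] add [krnf] -> 13 lines: dqxiy pofat taz svpt lqc dem pzxn unabj uzgg krnf nfvbt qnk pfne
Hunk 2: at line 8 remove [uzgg,krnf] add [pce] -> 12 lines: dqxiy pofat taz svpt lqc dem pzxn unabj pce nfvbt qnk pfne
Hunk 3: at line 4 remove [lqc,dem,pzxn] add [misuj] -> 10 lines: dqxiy pofat taz svpt misuj unabj pce nfvbt qnk pfne
Hunk 4: at line 7 remove [nfvbt] add [udxkv,wwcng] -> 11 lines: dqxiy pofat taz svpt misuj unabj pce udxkv wwcng qnk pfne
Hunk 5: at line 2 remove [svpt,misuj] add [abmg] -> 10 lines: dqxiy pofat taz abmg unabj pce udxkv wwcng qnk pfne
Hunk 6: at line 1 remove [taz,abmg] add [vvch,dcqq,xyus] -> 11 lines: dqxiy pofat vvch dcqq xyus unabj pce udxkv wwcng qnk pfne
Hunk 7: at line 4 remove [unabj,pce] add [omu,kigbi] -> 11 lines: dqxiy pofat vvch dcqq xyus omu kigbi udxkv wwcng qnk pfne
Final line 4: dcqq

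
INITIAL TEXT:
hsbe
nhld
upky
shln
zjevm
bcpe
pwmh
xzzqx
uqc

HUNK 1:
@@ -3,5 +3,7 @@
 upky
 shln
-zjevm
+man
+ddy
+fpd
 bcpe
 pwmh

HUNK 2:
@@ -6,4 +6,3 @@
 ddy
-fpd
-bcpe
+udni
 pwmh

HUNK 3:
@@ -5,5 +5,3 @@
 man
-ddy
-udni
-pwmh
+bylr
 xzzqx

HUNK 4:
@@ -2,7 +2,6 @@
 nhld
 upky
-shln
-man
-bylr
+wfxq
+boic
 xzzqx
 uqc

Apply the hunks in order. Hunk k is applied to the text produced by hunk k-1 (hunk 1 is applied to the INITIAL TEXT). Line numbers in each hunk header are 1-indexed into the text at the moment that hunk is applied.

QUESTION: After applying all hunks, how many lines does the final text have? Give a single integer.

Answer: 7

Derivation:
Hunk 1: at line 3 remove [zjevm] add [man,ddy,fpd] -> 11 lines: hsbe nhld upky shln man ddy fpd bcpe pwmh xzzqx uqc
Hunk 2: at line 6 remove [fpd,bcpe] add [udni] -> 10 lines: hsbe nhld upky shln man ddy udni pwmh xzzqx uqc
Hunk 3: at line 5 remove [ddy,udni,pwmh] add [bylr] -> 8 lines: hsbe nhld upky shln man bylr xzzqx uqc
Hunk 4: at line 2 remove [shln,man,bylr] add [wfxq,boic] -> 7 lines: hsbe nhld upky wfxq boic xzzqx uqc
Final line count: 7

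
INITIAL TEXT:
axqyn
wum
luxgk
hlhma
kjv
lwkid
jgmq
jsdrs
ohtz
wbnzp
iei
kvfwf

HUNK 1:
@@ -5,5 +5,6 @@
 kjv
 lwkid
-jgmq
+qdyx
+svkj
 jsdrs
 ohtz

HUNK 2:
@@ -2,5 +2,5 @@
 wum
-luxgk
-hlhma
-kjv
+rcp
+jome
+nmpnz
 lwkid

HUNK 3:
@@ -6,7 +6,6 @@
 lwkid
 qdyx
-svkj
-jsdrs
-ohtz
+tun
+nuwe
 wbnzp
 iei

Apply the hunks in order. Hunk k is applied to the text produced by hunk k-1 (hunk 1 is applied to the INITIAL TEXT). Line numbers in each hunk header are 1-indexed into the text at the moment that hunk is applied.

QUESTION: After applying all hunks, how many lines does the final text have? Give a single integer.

Hunk 1: at line 5 remove [jgmq] add [qdyx,svkj] -> 13 lines: axqyn wum luxgk hlhma kjv lwkid qdyx svkj jsdrs ohtz wbnzp iei kvfwf
Hunk 2: at line 2 remove [luxgk,hlhma,kjv] add [rcp,jome,nmpnz] -> 13 lines: axqyn wum rcp jome nmpnz lwkid qdyx svkj jsdrs ohtz wbnzp iei kvfwf
Hunk 3: at line 6 remove [svkj,jsdrs,ohtz] add [tun,nuwe] -> 12 lines: axqyn wum rcp jome nmpnz lwkid qdyx tun nuwe wbnzp iei kvfwf
Final line count: 12

Answer: 12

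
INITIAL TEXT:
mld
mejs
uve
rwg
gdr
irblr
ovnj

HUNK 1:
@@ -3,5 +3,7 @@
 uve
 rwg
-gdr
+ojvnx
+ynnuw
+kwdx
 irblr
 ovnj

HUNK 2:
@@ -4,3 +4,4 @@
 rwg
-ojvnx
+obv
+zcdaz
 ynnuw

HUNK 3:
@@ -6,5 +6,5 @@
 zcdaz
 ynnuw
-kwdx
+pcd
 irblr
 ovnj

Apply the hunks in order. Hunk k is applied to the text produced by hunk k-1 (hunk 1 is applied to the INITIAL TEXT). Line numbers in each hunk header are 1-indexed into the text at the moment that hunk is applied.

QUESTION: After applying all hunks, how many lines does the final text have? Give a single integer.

Answer: 10

Derivation:
Hunk 1: at line 3 remove [gdr] add [ojvnx,ynnuw,kwdx] -> 9 lines: mld mejs uve rwg ojvnx ynnuw kwdx irblr ovnj
Hunk 2: at line 4 remove [ojvnx] add [obv,zcdaz] -> 10 lines: mld mejs uve rwg obv zcdaz ynnuw kwdx irblr ovnj
Hunk 3: at line 6 remove [kwdx] add [pcd] -> 10 lines: mld mejs uve rwg obv zcdaz ynnuw pcd irblr ovnj
Final line count: 10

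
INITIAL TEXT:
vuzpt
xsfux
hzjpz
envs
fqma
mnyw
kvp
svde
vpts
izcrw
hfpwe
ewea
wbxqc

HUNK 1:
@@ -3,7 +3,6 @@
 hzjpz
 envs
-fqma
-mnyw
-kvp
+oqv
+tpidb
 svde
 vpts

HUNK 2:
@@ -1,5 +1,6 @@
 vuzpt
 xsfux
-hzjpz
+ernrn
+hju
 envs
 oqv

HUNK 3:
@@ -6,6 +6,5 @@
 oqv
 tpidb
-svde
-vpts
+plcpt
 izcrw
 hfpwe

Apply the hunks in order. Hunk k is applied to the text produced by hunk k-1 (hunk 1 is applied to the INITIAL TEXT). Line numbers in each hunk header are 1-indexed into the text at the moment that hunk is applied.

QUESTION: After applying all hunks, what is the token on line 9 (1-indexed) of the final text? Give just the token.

Hunk 1: at line 3 remove [fqma,mnyw,kvp] add [oqv,tpidb] -> 12 lines: vuzpt xsfux hzjpz envs oqv tpidb svde vpts izcrw hfpwe ewea wbxqc
Hunk 2: at line 1 remove [hzjpz] add [ernrn,hju] -> 13 lines: vuzpt xsfux ernrn hju envs oqv tpidb svde vpts izcrw hfpwe ewea wbxqc
Hunk 3: at line 6 remove [svde,vpts] add [plcpt] -> 12 lines: vuzpt xsfux ernrn hju envs oqv tpidb plcpt izcrw hfpwe ewea wbxqc
Final line 9: izcrw

Answer: izcrw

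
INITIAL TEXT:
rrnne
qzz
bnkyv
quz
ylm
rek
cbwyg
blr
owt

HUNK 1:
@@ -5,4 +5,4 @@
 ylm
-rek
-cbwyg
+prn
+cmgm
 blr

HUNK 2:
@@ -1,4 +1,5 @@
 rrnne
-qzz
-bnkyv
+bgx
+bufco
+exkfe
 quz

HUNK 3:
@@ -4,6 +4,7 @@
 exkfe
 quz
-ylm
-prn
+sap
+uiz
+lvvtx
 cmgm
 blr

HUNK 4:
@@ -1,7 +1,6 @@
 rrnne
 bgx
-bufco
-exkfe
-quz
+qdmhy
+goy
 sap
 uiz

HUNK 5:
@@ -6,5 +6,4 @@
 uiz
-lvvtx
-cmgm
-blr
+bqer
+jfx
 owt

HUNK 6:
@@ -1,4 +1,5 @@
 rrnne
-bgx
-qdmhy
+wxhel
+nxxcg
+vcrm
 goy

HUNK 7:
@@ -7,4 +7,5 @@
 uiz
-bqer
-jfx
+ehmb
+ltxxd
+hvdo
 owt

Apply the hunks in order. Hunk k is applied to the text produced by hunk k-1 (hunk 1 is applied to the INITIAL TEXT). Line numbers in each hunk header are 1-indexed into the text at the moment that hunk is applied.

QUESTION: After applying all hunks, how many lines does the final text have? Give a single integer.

Answer: 11

Derivation:
Hunk 1: at line 5 remove [rek,cbwyg] add [prn,cmgm] -> 9 lines: rrnne qzz bnkyv quz ylm prn cmgm blr owt
Hunk 2: at line 1 remove [qzz,bnkyv] add [bgx,bufco,exkfe] -> 10 lines: rrnne bgx bufco exkfe quz ylm prn cmgm blr owt
Hunk 3: at line 4 remove [ylm,prn] add [sap,uiz,lvvtx] -> 11 lines: rrnne bgx bufco exkfe quz sap uiz lvvtx cmgm blr owt
Hunk 4: at line 1 remove [bufco,exkfe,quz] add [qdmhy,goy] -> 10 lines: rrnne bgx qdmhy goy sap uiz lvvtx cmgm blr owt
Hunk 5: at line 6 remove [lvvtx,cmgm,blr] add [bqer,jfx] -> 9 lines: rrnne bgx qdmhy goy sap uiz bqer jfx owt
Hunk 6: at line 1 remove [bgx,qdmhy] add [wxhel,nxxcg,vcrm] -> 10 lines: rrnne wxhel nxxcg vcrm goy sap uiz bqer jfx owt
Hunk 7: at line 7 remove [bqer,jfx] add [ehmb,ltxxd,hvdo] -> 11 lines: rrnne wxhel nxxcg vcrm goy sap uiz ehmb ltxxd hvdo owt
Final line count: 11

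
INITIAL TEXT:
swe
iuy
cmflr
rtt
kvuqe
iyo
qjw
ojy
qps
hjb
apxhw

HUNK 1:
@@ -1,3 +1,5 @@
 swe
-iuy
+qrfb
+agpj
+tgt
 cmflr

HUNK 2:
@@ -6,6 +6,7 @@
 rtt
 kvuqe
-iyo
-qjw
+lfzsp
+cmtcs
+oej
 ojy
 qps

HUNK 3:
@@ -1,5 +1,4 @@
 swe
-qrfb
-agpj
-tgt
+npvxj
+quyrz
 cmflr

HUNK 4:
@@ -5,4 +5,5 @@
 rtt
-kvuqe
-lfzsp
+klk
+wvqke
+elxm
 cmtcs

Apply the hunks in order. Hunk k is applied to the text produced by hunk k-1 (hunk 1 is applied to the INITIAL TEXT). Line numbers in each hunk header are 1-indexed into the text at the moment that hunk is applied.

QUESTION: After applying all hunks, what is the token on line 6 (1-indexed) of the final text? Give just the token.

Hunk 1: at line 1 remove [iuy] add [qrfb,agpj,tgt] -> 13 lines: swe qrfb agpj tgt cmflr rtt kvuqe iyo qjw ojy qps hjb apxhw
Hunk 2: at line 6 remove [iyo,qjw] add [lfzsp,cmtcs,oej] -> 14 lines: swe qrfb agpj tgt cmflr rtt kvuqe lfzsp cmtcs oej ojy qps hjb apxhw
Hunk 3: at line 1 remove [qrfb,agpj,tgt] add [npvxj,quyrz] -> 13 lines: swe npvxj quyrz cmflr rtt kvuqe lfzsp cmtcs oej ojy qps hjb apxhw
Hunk 4: at line 5 remove [kvuqe,lfzsp] add [klk,wvqke,elxm] -> 14 lines: swe npvxj quyrz cmflr rtt klk wvqke elxm cmtcs oej ojy qps hjb apxhw
Final line 6: klk

Answer: klk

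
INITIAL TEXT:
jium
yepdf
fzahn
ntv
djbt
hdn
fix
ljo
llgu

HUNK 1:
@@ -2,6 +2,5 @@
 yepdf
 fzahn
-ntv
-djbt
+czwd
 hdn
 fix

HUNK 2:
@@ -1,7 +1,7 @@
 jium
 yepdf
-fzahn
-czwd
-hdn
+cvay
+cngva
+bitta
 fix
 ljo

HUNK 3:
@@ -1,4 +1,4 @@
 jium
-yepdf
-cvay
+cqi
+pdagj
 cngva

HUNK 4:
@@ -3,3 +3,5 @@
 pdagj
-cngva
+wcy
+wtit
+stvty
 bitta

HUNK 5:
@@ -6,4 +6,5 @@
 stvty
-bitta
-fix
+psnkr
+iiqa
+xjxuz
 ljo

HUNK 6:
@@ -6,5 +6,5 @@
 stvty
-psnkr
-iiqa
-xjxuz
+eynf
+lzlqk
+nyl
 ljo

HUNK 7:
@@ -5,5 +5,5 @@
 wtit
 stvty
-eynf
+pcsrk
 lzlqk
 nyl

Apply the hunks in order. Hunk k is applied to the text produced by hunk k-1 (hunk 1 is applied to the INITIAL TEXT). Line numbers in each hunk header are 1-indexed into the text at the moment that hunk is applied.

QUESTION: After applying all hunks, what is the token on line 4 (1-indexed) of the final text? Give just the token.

Answer: wcy

Derivation:
Hunk 1: at line 2 remove [ntv,djbt] add [czwd] -> 8 lines: jium yepdf fzahn czwd hdn fix ljo llgu
Hunk 2: at line 1 remove [fzahn,czwd,hdn] add [cvay,cngva,bitta] -> 8 lines: jium yepdf cvay cngva bitta fix ljo llgu
Hunk 3: at line 1 remove [yepdf,cvay] add [cqi,pdagj] -> 8 lines: jium cqi pdagj cngva bitta fix ljo llgu
Hunk 4: at line 3 remove [cngva] add [wcy,wtit,stvty] -> 10 lines: jium cqi pdagj wcy wtit stvty bitta fix ljo llgu
Hunk 5: at line 6 remove [bitta,fix] add [psnkr,iiqa,xjxuz] -> 11 lines: jium cqi pdagj wcy wtit stvty psnkr iiqa xjxuz ljo llgu
Hunk 6: at line 6 remove [psnkr,iiqa,xjxuz] add [eynf,lzlqk,nyl] -> 11 lines: jium cqi pdagj wcy wtit stvty eynf lzlqk nyl ljo llgu
Hunk 7: at line 5 remove [eynf] add [pcsrk] -> 11 lines: jium cqi pdagj wcy wtit stvty pcsrk lzlqk nyl ljo llgu
Final line 4: wcy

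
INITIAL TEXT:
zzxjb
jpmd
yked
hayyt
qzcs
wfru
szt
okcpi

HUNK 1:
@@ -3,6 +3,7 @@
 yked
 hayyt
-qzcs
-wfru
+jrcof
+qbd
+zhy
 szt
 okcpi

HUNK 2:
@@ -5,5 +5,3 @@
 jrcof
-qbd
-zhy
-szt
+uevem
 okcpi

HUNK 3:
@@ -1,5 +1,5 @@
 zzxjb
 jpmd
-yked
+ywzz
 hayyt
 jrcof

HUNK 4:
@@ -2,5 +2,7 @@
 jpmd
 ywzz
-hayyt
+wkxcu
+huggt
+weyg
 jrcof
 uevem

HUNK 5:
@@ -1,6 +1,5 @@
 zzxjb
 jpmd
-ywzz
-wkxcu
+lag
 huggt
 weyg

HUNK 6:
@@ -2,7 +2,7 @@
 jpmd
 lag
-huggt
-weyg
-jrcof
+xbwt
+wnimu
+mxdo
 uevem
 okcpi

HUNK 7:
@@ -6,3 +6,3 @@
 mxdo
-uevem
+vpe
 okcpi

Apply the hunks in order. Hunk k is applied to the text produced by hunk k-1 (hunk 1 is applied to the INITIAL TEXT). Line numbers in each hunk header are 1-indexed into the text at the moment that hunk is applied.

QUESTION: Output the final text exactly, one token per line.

Answer: zzxjb
jpmd
lag
xbwt
wnimu
mxdo
vpe
okcpi

Derivation:
Hunk 1: at line 3 remove [qzcs,wfru] add [jrcof,qbd,zhy] -> 9 lines: zzxjb jpmd yked hayyt jrcof qbd zhy szt okcpi
Hunk 2: at line 5 remove [qbd,zhy,szt] add [uevem] -> 7 lines: zzxjb jpmd yked hayyt jrcof uevem okcpi
Hunk 3: at line 1 remove [yked] add [ywzz] -> 7 lines: zzxjb jpmd ywzz hayyt jrcof uevem okcpi
Hunk 4: at line 2 remove [hayyt] add [wkxcu,huggt,weyg] -> 9 lines: zzxjb jpmd ywzz wkxcu huggt weyg jrcof uevem okcpi
Hunk 5: at line 1 remove [ywzz,wkxcu] add [lag] -> 8 lines: zzxjb jpmd lag huggt weyg jrcof uevem okcpi
Hunk 6: at line 2 remove [huggt,weyg,jrcof] add [xbwt,wnimu,mxdo] -> 8 lines: zzxjb jpmd lag xbwt wnimu mxdo uevem okcpi
Hunk 7: at line 6 remove [uevem] add [vpe] -> 8 lines: zzxjb jpmd lag xbwt wnimu mxdo vpe okcpi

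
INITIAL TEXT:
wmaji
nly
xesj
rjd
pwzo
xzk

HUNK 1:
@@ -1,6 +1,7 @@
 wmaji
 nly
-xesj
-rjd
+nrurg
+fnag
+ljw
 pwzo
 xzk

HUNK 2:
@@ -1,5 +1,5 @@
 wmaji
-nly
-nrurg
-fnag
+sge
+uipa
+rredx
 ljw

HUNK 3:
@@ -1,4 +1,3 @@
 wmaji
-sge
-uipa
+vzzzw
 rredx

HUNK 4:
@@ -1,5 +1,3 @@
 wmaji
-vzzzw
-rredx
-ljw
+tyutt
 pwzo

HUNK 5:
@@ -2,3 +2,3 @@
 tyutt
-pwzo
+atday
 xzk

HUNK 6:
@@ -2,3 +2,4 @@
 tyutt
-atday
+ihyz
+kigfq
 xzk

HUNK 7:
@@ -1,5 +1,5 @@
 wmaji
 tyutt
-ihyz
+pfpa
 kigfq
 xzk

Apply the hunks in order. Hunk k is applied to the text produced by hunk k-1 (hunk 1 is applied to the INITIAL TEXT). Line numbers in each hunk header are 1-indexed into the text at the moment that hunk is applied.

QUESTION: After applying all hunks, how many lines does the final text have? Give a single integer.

Answer: 5

Derivation:
Hunk 1: at line 1 remove [xesj,rjd] add [nrurg,fnag,ljw] -> 7 lines: wmaji nly nrurg fnag ljw pwzo xzk
Hunk 2: at line 1 remove [nly,nrurg,fnag] add [sge,uipa,rredx] -> 7 lines: wmaji sge uipa rredx ljw pwzo xzk
Hunk 3: at line 1 remove [sge,uipa] add [vzzzw] -> 6 lines: wmaji vzzzw rredx ljw pwzo xzk
Hunk 4: at line 1 remove [vzzzw,rredx,ljw] add [tyutt] -> 4 lines: wmaji tyutt pwzo xzk
Hunk 5: at line 2 remove [pwzo] add [atday] -> 4 lines: wmaji tyutt atday xzk
Hunk 6: at line 2 remove [atday] add [ihyz,kigfq] -> 5 lines: wmaji tyutt ihyz kigfq xzk
Hunk 7: at line 1 remove [ihyz] add [pfpa] -> 5 lines: wmaji tyutt pfpa kigfq xzk
Final line count: 5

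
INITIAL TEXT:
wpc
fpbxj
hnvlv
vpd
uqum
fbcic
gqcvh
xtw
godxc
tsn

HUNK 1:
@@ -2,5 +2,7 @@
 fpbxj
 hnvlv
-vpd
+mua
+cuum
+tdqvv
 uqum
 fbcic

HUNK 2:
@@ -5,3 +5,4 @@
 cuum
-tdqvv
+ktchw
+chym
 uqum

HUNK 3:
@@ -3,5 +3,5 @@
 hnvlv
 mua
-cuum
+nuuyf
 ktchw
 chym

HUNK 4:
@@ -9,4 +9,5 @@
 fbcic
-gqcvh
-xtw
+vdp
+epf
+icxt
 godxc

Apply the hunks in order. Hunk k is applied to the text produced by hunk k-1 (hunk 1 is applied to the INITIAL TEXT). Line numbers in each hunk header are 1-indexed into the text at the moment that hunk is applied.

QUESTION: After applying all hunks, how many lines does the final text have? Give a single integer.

Hunk 1: at line 2 remove [vpd] add [mua,cuum,tdqvv] -> 12 lines: wpc fpbxj hnvlv mua cuum tdqvv uqum fbcic gqcvh xtw godxc tsn
Hunk 2: at line 5 remove [tdqvv] add [ktchw,chym] -> 13 lines: wpc fpbxj hnvlv mua cuum ktchw chym uqum fbcic gqcvh xtw godxc tsn
Hunk 3: at line 3 remove [cuum] add [nuuyf] -> 13 lines: wpc fpbxj hnvlv mua nuuyf ktchw chym uqum fbcic gqcvh xtw godxc tsn
Hunk 4: at line 9 remove [gqcvh,xtw] add [vdp,epf,icxt] -> 14 lines: wpc fpbxj hnvlv mua nuuyf ktchw chym uqum fbcic vdp epf icxt godxc tsn
Final line count: 14

Answer: 14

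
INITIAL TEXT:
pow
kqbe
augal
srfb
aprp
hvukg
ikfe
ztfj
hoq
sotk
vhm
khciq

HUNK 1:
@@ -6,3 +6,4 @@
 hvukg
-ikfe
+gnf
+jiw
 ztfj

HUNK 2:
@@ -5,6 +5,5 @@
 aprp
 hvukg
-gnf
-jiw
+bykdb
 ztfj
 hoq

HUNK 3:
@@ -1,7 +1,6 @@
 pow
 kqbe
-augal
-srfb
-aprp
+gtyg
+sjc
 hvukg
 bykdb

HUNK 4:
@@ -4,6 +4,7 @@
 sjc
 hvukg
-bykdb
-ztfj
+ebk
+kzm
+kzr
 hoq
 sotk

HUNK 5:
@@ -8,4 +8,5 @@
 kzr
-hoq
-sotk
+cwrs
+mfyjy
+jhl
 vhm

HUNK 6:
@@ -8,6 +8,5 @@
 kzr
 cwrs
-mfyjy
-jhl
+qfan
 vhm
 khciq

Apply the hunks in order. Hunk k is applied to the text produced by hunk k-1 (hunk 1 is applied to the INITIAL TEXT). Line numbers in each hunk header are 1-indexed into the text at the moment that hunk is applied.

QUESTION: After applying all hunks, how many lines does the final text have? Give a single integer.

Hunk 1: at line 6 remove [ikfe] add [gnf,jiw] -> 13 lines: pow kqbe augal srfb aprp hvukg gnf jiw ztfj hoq sotk vhm khciq
Hunk 2: at line 5 remove [gnf,jiw] add [bykdb] -> 12 lines: pow kqbe augal srfb aprp hvukg bykdb ztfj hoq sotk vhm khciq
Hunk 3: at line 1 remove [augal,srfb,aprp] add [gtyg,sjc] -> 11 lines: pow kqbe gtyg sjc hvukg bykdb ztfj hoq sotk vhm khciq
Hunk 4: at line 4 remove [bykdb,ztfj] add [ebk,kzm,kzr] -> 12 lines: pow kqbe gtyg sjc hvukg ebk kzm kzr hoq sotk vhm khciq
Hunk 5: at line 8 remove [hoq,sotk] add [cwrs,mfyjy,jhl] -> 13 lines: pow kqbe gtyg sjc hvukg ebk kzm kzr cwrs mfyjy jhl vhm khciq
Hunk 6: at line 8 remove [mfyjy,jhl] add [qfan] -> 12 lines: pow kqbe gtyg sjc hvukg ebk kzm kzr cwrs qfan vhm khciq
Final line count: 12

Answer: 12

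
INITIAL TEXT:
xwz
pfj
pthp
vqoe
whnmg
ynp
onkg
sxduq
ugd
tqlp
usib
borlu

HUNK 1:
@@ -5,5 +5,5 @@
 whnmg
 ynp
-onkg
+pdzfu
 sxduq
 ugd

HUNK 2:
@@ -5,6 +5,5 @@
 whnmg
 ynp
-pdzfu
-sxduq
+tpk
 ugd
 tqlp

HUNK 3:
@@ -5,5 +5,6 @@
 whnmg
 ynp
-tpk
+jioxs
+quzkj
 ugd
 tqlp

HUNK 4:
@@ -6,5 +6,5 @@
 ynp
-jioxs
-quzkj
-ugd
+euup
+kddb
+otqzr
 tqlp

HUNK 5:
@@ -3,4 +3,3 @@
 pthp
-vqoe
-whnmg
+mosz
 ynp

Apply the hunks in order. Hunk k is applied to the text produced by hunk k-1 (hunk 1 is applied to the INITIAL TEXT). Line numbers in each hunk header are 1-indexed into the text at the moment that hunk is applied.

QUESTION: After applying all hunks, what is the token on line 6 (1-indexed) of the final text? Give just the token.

Hunk 1: at line 5 remove [onkg] add [pdzfu] -> 12 lines: xwz pfj pthp vqoe whnmg ynp pdzfu sxduq ugd tqlp usib borlu
Hunk 2: at line 5 remove [pdzfu,sxduq] add [tpk] -> 11 lines: xwz pfj pthp vqoe whnmg ynp tpk ugd tqlp usib borlu
Hunk 3: at line 5 remove [tpk] add [jioxs,quzkj] -> 12 lines: xwz pfj pthp vqoe whnmg ynp jioxs quzkj ugd tqlp usib borlu
Hunk 4: at line 6 remove [jioxs,quzkj,ugd] add [euup,kddb,otqzr] -> 12 lines: xwz pfj pthp vqoe whnmg ynp euup kddb otqzr tqlp usib borlu
Hunk 5: at line 3 remove [vqoe,whnmg] add [mosz] -> 11 lines: xwz pfj pthp mosz ynp euup kddb otqzr tqlp usib borlu
Final line 6: euup

Answer: euup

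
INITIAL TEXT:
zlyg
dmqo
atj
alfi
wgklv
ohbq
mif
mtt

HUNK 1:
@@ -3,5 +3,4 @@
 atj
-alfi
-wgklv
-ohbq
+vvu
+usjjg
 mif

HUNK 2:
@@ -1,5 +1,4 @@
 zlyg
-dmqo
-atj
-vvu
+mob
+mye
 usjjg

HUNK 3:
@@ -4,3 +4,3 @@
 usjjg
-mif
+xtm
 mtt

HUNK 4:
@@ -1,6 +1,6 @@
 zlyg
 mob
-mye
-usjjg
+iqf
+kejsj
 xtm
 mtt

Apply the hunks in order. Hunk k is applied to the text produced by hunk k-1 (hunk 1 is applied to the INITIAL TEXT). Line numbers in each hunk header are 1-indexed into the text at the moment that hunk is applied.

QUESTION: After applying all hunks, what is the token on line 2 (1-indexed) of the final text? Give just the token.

Hunk 1: at line 3 remove [alfi,wgklv,ohbq] add [vvu,usjjg] -> 7 lines: zlyg dmqo atj vvu usjjg mif mtt
Hunk 2: at line 1 remove [dmqo,atj,vvu] add [mob,mye] -> 6 lines: zlyg mob mye usjjg mif mtt
Hunk 3: at line 4 remove [mif] add [xtm] -> 6 lines: zlyg mob mye usjjg xtm mtt
Hunk 4: at line 1 remove [mye,usjjg] add [iqf,kejsj] -> 6 lines: zlyg mob iqf kejsj xtm mtt
Final line 2: mob

Answer: mob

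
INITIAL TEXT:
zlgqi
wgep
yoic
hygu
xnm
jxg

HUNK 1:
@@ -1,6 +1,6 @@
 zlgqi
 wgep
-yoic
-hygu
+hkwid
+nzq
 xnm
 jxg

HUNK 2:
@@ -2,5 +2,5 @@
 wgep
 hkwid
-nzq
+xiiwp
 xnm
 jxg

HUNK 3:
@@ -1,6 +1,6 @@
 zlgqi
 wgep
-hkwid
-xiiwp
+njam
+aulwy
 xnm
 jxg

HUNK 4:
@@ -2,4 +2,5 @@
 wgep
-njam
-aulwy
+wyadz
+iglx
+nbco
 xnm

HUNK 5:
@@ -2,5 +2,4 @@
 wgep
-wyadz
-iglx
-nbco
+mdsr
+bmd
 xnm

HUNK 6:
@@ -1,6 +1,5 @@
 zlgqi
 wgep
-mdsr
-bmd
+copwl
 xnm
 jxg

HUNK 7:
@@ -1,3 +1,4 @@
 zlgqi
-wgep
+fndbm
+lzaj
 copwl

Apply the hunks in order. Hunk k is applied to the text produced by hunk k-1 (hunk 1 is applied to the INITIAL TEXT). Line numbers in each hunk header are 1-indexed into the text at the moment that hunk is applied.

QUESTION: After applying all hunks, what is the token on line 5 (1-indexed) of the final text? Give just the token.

Answer: xnm

Derivation:
Hunk 1: at line 1 remove [yoic,hygu] add [hkwid,nzq] -> 6 lines: zlgqi wgep hkwid nzq xnm jxg
Hunk 2: at line 2 remove [nzq] add [xiiwp] -> 6 lines: zlgqi wgep hkwid xiiwp xnm jxg
Hunk 3: at line 1 remove [hkwid,xiiwp] add [njam,aulwy] -> 6 lines: zlgqi wgep njam aulwy xnm jxg
Hunk 4: at line 2 remove [njam,aulwy] add [wyadz,iglx,nbco] -> 7 lines: zlgqi wgep wyadz iglx nbco xnm jxg
Hunk 5: at line 2 remove [wyadz,iglx,nbco] add [mdsr,bmd] -> 6 lines: zlgqi wgep mdsr bmd xnm jxg
Hunk 6: at line 1 remove [mdsr,bmd] add [copwl] -> 5 lines: zlgqi wgep copwl xnm jxg
Hunk 7: at line 1 remove [wgep] add [fndbm,lzaj] -> 6 lines: zlgqi fndbm lzaj copwl xnm jxg
Final line 5: xnm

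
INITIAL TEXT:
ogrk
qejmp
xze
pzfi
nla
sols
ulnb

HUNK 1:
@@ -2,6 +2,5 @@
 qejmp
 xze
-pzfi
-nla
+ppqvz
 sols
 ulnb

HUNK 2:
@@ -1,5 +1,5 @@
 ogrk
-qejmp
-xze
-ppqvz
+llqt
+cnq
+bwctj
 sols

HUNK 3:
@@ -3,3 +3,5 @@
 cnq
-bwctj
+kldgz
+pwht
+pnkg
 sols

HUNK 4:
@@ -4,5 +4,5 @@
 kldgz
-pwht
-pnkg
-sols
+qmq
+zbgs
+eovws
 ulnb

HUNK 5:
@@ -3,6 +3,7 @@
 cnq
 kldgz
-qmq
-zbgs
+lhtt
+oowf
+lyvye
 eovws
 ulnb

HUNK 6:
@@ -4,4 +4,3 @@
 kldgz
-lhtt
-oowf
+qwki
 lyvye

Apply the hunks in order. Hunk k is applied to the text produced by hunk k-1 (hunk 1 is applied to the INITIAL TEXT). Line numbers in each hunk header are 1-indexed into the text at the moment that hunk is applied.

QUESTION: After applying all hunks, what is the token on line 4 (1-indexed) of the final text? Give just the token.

Answer: kldgz

Derivation:
Hunk 1: at line 2 remove [pzfi,nla] add [ppqvz] -> 6 lines: ogrk qejmp xze ppqvz sols ulnb
Hunk 2: at line 1 remove [qejmp,xze,ppqvz] add [llqt,cnq,bwctj] -> 6 lines: ogrk llqt cnq bwctj sols ulnb
Hunk 3: at line 3 remove [bwctj] add [kldgz,pwht,pnkg] -> 8 lines: ogrk llqt cnq kldgz pwht pnkg sols ulnb
Hunk 4: at line 4 remove [pwht,pnkg,sols] add [qmq,zbgs,eovws] -> 8 lines: ogrk llqt cnq kldgz qmq zbgs eovws ulnb
Hunk 5: at line 3 remove [qmq,zbgs] add [lhtt,oowf,lyvye] -> 9 lines: ogrk llqt cnq kldgz lhtt oowf lyvye eovws ulnb
Hunk 6: at line 4 remove [lhtt,oowf] add [qwki] -> 8 lines: ogrk llqt cnq kldgz qwki lyvye eovws ulnb
Final line 4: kldgz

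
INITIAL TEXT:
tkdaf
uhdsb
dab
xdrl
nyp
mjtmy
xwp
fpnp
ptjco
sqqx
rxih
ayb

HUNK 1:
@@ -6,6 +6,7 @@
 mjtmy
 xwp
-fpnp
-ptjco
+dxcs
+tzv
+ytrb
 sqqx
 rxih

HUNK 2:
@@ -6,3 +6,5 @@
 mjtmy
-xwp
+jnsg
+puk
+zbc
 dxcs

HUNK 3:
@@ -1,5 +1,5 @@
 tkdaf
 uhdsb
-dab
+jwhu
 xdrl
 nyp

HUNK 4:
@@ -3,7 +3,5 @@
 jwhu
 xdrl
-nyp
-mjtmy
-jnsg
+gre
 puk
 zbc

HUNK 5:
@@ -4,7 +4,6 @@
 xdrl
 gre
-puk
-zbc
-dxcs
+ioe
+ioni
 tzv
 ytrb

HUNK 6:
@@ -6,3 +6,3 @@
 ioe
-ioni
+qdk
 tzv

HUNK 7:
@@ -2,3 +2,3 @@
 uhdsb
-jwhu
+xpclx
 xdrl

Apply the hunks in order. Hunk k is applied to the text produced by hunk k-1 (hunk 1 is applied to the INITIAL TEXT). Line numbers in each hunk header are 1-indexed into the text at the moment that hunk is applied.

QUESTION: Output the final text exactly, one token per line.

Answer: tkdaf
uhdsb
xpclx
xdrl
gre
ioe
qdk
tzv
ytrb
sqqx
rxih
ayb

Derivation:
Hunk 1: at line 6 remove [fpnp,ptjco] add [dxcs,tzv,ytrb] -> 13 lines: tkdaf uhdsb dab xdrl nyp mjtmy xwp dxcs tzv ytrb sqqx rxih ayb
Hunk 2: at line 6 remove [xwp] add [jnsg,puk,zbc] -> 15 lines: tkdaf uhdsb dab xdrl nyp mjtmy jnsg puk zbc dxcs tzv ytrb sqqx rxih ayb
Hunk 3: at line 1 remove [dab] add [jwhu] -> 15 lines: tkdaf uhdsb jwhu xdrl nyp mjtmy jnsg puk zbc dxcs tzv ytrb sqqx rxih ayb
Hunk 4: at line 3 remove [nyp,mjtmy,jnsg] add [gre] -> 13 lines: tkdaf uhdsb jwhu xdrl gre puk zbc dxcs tzv ytrb sqqx rxih ayb
Hunk 5: at line 4 remove [puk,zbc,dxcs] add [ioe,ioni] -> 12 lines: tkdaf uhdsb jwhu xdrl gre ioe ioni tzv ytrb sqqx rxih ayb
Hunk 6: at line 6 remove [ioni] add [qdk] -> 12 lines: tkdaf uhdsb jwhu xdrl gre ioe qdk tzv ytrb sqqx rxih ayb
Hunk 7: at line 2 remove [jwhu] add [xpclx] -> 12 lines: tkdaf uhdsb xpclx xdrl gre ioe qdk tzv ytrb sqqx rxih ayb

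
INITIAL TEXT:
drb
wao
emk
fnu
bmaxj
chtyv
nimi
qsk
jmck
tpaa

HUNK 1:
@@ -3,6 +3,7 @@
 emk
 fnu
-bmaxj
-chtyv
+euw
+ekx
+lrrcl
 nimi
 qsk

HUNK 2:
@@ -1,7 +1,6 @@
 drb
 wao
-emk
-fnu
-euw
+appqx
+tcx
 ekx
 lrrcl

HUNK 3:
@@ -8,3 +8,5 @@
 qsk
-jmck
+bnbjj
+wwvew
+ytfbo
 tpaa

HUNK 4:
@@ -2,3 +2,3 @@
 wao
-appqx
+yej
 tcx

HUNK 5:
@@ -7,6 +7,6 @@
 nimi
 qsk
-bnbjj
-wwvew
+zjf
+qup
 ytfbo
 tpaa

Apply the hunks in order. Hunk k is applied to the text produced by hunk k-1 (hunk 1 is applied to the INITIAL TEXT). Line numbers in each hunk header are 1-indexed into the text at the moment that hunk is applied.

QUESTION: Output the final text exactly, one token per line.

Answer: drb
wao
yej
tcx
ekx
lrrcl
nimi
qsk
zjf
qup
ytfbo
tpaa

Derivation:
Hunk 1: at line 3 remove [bmaxj,chtyv] add [euw,ekx,lrrcl] -> 11 lines: drb wao emk fnu euw ekx lrrcl nimi qsk jmck tpaa
Hunk 2: at line 1 remove [emk,fnu,euw] add [appqx,tcx] -> 10 lines: drb wao appqx tcx ekx lrrcl nimi qsk jmck tpaa
Hunk 3: at line 8 remove [jmck] add [bnbjj,wwvew,ytfbo] -> 12 lines: drb wao appqx tcx ekx lrrcl nimi qsk bnbjj wwvew ytfbo tpaa
Hunk 4: at line 2 remove [appqx] add [yej] -> 12 lines: drb wao yej tcx ekx lrrcl nimi qsk bnbjj wwvew ytfbo tpaa
Hunk 5: at line 7 remove [bnbjj,wwvew] add [zjf,qup] -> 12 lines: drb wao yej tcx ekx lrrcl nimi qsk zjf qup ytfbo tpaa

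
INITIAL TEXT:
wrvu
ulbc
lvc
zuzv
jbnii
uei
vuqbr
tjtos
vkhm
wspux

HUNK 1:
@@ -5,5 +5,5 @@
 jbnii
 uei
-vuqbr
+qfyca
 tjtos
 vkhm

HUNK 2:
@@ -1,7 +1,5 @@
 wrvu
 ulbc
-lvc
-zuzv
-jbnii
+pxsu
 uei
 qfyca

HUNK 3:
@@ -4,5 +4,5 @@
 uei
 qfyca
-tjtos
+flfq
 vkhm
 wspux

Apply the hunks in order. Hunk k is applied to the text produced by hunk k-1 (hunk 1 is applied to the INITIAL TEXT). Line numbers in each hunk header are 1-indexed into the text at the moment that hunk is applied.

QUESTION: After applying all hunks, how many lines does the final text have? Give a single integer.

Hunk 1: at line 5 remove [vuqbr] add [qfyca] -> 10 lines: wrvu ulbc lvc zuzv jbnii uei qfyca tjtos vkhm wspux
Hunk 2: at line 1 remove [lvc,zuzv,jbnii] add [pxsu] -> 8 lines: wrvu ulbc pxsu uei qfyca tjtos vkhm wspux
Hunk 3: at line 4 remove [tjtos] add [flfq] -> 8 lines: wrvu ulbc pxsu uei qfyca flfq vkhm wspux
Final line count: 8

Answer: 8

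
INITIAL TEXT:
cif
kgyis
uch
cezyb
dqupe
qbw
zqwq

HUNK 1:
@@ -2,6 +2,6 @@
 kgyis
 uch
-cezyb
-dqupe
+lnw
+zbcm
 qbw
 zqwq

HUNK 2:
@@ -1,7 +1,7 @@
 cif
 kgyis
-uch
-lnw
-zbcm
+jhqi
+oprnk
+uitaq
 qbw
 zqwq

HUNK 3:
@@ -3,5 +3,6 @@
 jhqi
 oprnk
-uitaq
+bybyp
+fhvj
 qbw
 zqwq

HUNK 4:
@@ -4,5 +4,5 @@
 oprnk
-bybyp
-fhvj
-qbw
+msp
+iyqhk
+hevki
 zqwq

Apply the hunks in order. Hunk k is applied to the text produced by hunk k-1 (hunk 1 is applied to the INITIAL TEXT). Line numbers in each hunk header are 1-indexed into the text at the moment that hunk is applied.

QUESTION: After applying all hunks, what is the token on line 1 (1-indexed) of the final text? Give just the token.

Hunk 1: at line 2 remove [cezyb,dqupe] add [lnw,zbcm] -> 7 lines: cif kgyis uch lnw zbcm qbw zqwq
Hunk 2: at line 1 remove [uch,lnw,zbcm] add [jhqi,oprnk,uitaq] -> 7 lines: cif kgyis jhqi oprnk uitaq qbw zqwq
Hunk 3: at line 3 remove [uitaq] add [bybyp,fhvj] -> 8 lines: cif kgyis jhqi oprnk bybyp fhvj qbw zqwq
Hunk 4: at line 4 remove [bybyp,fhvj,qbw] add [msp,iyqhk,hevki] -> 8 lines: cif kgyis jhqi oprnk msp iyqhk hevki zqwq
Final line 1: cif

Answer: cif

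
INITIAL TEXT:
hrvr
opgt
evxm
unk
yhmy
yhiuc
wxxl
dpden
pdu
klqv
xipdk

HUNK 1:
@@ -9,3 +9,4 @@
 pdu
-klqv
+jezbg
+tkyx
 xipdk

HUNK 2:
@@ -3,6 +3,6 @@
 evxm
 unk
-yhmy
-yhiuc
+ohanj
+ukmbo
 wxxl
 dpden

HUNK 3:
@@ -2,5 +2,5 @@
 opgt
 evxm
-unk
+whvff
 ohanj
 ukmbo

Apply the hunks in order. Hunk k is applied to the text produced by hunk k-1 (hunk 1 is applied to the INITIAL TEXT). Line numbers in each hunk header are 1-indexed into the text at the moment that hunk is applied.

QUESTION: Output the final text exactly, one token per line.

Answer: hrvr
opgt
evxm
whvff
ohanj
ukmbo
wxxl
dpden
pdu
jezbg
tkyx
xipdk

Derivation:
Hunk 1: at line 9 remove [klqv] add [jezbg,tkyx] -> 12 lines: hrvr opgt evxm unk yhmy yhiuc wxxl dpden pdu jezbg tkyx xipdk
Hunk 2: at line 3 remove [yhmy,yhiuc] add [ohanj,ukmbo] -> 12 lines: hrvr opgt evxm unk ohanj ukmbo wxxl dpden pdu jezbg tkyx xipdk
Hunk 3: at line 2 remove [unk] add [whvff] -> 12 lines: hrvr opgt evxm whvff ohanj ukmbo wxxl dpden pdu jezbg tkyx xipdk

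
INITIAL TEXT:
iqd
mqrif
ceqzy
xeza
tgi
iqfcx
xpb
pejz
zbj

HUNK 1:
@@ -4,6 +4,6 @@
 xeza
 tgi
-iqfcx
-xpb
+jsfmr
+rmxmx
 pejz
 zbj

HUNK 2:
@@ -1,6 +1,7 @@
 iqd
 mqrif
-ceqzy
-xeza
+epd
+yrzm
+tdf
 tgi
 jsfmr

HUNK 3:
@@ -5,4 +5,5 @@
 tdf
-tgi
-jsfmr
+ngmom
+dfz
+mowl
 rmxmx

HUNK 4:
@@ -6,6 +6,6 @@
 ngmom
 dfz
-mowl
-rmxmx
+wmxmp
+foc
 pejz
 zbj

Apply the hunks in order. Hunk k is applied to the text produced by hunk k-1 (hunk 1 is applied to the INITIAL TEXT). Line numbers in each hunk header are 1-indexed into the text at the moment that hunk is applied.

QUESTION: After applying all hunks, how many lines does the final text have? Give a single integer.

Answer: 11

Derivation:
Hunk 1: at line 4 remove [iqfcx,xpb] add [jsfmr,rmxmx] -> 9 lines: iqd mqrif ceqzy xeza tgi jsfmr rmxmx pejz zbj
Hunk 2: at line 1 remove [ceqzy,xeza] add [epd,yrzm,tdf] -> 10 lines: iqd mqrif epd yrzm tdf tgi jsfmr rmxmx pejz zbj
Hunk 3: at line 5 remove [tgi,jsfmr] add [ngmom,dfz,mowl] -> 11 lines: iqd mqrif epd yrzm tdf ngmom dfz mowl rmxmx pejz zbj
Hunk 4: at line 6 remove [mowl,rmxmx] add [wmxmp,foc] -> 11 lines: iqd mqrif epd yrzm tdf ngmom dfz wmxmp foc pejz zbj
Final line count: 11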